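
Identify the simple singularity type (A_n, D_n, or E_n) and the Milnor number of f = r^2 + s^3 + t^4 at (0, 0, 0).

The Hessian of f at 0 has rank 1. Corank 2; j^3 = s^3 is a perfect cube, so E-series; the 4-jet and mu = 6 give E_6.

Type E_6, Milnor number mu = 6.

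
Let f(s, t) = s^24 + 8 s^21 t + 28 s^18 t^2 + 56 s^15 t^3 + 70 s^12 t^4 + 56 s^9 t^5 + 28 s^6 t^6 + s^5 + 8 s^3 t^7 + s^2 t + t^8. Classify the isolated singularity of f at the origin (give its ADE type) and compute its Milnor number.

Type D9, Milnor number mu = 9.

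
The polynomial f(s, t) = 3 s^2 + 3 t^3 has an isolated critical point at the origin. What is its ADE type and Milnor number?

The Hessian of f at 0 has rank 1. Corank 1: A-series; mu = 2 gives A_2.

Type A_{2}, Milnor number mu = 2.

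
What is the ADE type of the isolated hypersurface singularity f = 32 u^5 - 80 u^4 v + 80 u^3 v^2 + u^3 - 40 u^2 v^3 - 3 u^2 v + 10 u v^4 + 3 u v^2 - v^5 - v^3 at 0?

E_8

The Hessian of f at 0 is [[0, 0], [0, 0]] with rank 0, so corank 2. A Groebner basis of the Jacobian ideal J(f) in C{u,v} is {v^5, u*v^3 - 7*v^4/8, u^2 - 2*u*v + v^2}; counting standard monomials gives mu = 8. Corank 2; j^3 = (u - v)^3 is a perfect cube, so E-series; the 5-jet and mu = 8 give E_8.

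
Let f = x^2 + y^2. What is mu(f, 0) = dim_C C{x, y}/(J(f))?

1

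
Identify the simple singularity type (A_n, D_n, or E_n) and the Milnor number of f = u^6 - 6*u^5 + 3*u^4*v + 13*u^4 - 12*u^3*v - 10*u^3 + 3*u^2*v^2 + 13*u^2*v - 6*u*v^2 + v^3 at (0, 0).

Type D_{4}, Milnor number mu = 4.

The Hessian of f at 0 has rank 0. Corank 2; j^3 = -(2*u - v)*(5*u^2 - 4*u*v + v^2) splits into three distinct lines over C (the quadratic factor has nonzero discriminant), so D_4.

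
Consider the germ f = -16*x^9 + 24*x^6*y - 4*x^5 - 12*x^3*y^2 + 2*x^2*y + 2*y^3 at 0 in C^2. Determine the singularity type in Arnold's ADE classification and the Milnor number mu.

Type D4, Milnor number mu = 4.

The Hessian of f at 0 is [[0, 0], [0, 0]] with rank 0, so corank 2. A Groebner basis of the Jacobian ideal J(f) in C{x,y} is {y^3, x^2 + 3*y^2, x*y}; counting standard monomials gives mu = 4. Corank 2; j^3 = 2*y*(x^2 + y^2) splits into three distinct lines over C (the quadratic factor has nonzero discriminant), so D_4.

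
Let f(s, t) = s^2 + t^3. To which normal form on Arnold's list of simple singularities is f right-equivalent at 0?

A2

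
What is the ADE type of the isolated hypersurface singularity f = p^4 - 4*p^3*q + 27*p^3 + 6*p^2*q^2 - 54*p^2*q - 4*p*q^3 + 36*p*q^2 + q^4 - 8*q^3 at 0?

E_6

The Hessian of f at 0 has rank 0. Corank 2; j^3 = (3*p - 2*q)^3 is a perfect cube, so E-series; the 4-jet and mu = 6 give E_6.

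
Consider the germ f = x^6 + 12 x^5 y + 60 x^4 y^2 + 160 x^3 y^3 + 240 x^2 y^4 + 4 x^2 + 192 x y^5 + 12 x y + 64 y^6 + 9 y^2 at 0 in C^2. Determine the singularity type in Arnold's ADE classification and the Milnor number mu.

Type A_{5}, Milnor number mu = 5.

The Hessian of f at 0 is [[8, 12], [12, 18]] with rank 1, so corank 1. A Groebner basis of the Jacobian ideal J(f) in C{x,y} is {y^5, x + 3*y/2}; counting standard monomials gives mu = 5. Corank 1: A-series; mu = 5 gives A_5.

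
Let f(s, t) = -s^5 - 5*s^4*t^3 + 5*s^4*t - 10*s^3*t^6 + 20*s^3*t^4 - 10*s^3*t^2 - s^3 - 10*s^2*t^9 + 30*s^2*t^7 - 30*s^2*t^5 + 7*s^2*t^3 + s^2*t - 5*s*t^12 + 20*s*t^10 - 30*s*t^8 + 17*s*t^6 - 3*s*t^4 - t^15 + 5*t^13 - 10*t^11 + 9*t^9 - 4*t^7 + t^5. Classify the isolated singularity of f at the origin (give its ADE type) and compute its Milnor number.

Type D6, Milnor number mu = 6.

The Hessian of f at 0 is [[0, 0], [0, 0]] with rank 0, so corank 2. A Groebner basis of the Jacobian ideal J(f) in C{s,t} is {s*t/6 + t^4, s*t^2, s^2 - 5*s*t/6}; counting standard monomials gives mu = 6. Corank 2; j^3 = -s^2*(s - t) has shape L^2 M (L != M), so D-series; mu = 6 gives D_6.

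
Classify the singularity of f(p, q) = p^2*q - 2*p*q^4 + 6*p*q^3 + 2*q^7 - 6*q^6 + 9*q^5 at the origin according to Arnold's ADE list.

The Hessian of f at 0 is [[0, 0], [0, 0]] with rank 0, so corank 2. A Groebner basis of the Jacobian ideal J(f) in C{p,q} is {p^2/6 + p*q^3 + 4*p*q^2 + 21*p*q/2 + 63*q^3/2, -p*q + q^4 - 3*q^3, p^3 - 9*p^2/2 - 27*p*q^2 - 81*p*q/2 - 243*q^3/2, p^2*q - p^2 - 15*p*q^2 - 36*p*q - 108*q^3}; counting standard monomials gives mu = 8. Corank 2; j^3 = p^2*q has shape L^2 M (L != M), so D-series; mu = 8 gives D_8.

D_8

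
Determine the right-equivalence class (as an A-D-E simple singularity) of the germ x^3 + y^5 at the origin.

E8

The Hessian of f at 0 has rank 0. Corank 2; j^3 = x^3 is a perfect cube, so E-series; the 5-jet and mu = 8 give E_8.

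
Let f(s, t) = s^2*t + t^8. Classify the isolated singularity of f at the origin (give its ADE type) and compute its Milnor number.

Type D_9, Milnor number mu = 9.

The Hessian of f at 0 is [[0, 0], [0, 0]] with rank 0, so corank 2. A Groebner basis of the Jacobian ideal J(f) in C{s,t} is {s^2/8 + t^7, s^3, s*t}; counting standard monomials gives mu = 9. Corank 2; j^3 = s^2*t has shape L^2 M (L != M), so D-series; mu = 9 gives D_9.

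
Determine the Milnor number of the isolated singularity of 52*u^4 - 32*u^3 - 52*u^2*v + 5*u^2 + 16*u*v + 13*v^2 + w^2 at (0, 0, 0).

1

The Hessian of f at 0 has rank 3. Corank 0: nondegenerate Morse point, so A_1.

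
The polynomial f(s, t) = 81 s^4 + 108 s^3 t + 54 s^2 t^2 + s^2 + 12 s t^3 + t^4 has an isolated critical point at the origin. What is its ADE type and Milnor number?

The Hessian of f at 0 has rank 1. Corank 1: A-series; mu = 3 gives A_3.

Type A3, Milnor number mu = 3.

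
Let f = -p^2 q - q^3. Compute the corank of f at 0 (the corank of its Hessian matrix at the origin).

2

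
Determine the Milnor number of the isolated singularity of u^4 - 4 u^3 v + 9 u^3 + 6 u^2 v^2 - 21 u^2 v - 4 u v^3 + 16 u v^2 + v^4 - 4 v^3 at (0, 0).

The Hessian of f at 0 has rank 0. Corank 2; j^3 = (u - v)*(3*u - 2*v)^2 has shape L^2 M (L != M), so D-series; mu = 5 gives D_5.

5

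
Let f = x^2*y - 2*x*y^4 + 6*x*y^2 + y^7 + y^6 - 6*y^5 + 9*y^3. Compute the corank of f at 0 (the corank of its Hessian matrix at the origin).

2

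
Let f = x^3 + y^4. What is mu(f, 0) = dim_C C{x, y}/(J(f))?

The Hessian of f at 0 has rank 0. Corank 2; j^3 = x^3 is a perfect cube, so E-series; the 4-jet and mu = 6 give E_6.

6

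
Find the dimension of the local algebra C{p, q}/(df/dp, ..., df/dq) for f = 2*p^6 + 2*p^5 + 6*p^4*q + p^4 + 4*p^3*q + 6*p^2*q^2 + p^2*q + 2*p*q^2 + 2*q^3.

The Hessian of f at 0 has rank 0. Corank 2; j^3 = q*(p^2 + 2*p*q + 2*q^2) splits into three distinct lines over C (the quadratic factor has nonzero discriminant), so D_4.

4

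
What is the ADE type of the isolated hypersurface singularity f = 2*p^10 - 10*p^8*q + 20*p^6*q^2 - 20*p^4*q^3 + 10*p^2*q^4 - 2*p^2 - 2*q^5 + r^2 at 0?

A_4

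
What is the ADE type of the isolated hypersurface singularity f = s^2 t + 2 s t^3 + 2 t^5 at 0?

The Hessian of f at 0 has rank 0. Corank 2; j^3 = s^2*t has shape L^2 M (L != M), so D-series; mu = 6 gives D_6.

D6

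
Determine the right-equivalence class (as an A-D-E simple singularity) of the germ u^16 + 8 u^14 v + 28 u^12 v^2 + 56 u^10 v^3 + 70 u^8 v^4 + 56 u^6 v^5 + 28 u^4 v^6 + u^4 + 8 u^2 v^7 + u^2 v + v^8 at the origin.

D_9

The Hessian of f at 0 has rank 0. Corank 2; j^3 = u^2*v has shape L^2 M (L != M), so D-series; mu = 9 gives D_9.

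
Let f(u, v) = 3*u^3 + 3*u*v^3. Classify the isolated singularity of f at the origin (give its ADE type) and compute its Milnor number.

Type E_7, Milnor number mu = 7.

The Hessian of f at 0 has rank 0. Corank 2; j^3 = 3*u^3 is a perfect cube, so E-series; the 4-jet and mu = 7 give E_7.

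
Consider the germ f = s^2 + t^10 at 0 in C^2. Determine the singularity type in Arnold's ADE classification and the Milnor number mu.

The Hessian of f at 0 has rank 1. Corank 1: A-series; mu = 9 gives A_9.

Type A9, Milnor number mu = 9.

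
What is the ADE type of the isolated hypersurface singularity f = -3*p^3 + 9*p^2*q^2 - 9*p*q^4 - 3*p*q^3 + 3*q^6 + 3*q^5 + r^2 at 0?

E7

The Hessian of f at 0 has rank 1. Corank 2; j^3 = -3*p^3 is a perfect cube, so E-series; the 4-jet and mu = 7 give E_7.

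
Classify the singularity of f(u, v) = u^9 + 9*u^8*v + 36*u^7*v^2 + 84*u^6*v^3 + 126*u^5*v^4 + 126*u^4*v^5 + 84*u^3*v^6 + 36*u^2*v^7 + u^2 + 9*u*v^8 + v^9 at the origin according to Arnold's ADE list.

A_{8}

The Hessian of f at 0 has rank 1. Corank 1: A-series; mu = 8 gives A_8.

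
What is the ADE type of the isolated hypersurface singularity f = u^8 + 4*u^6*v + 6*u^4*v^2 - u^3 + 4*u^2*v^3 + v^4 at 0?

E6

The Hessian of f at 0 has rank 0. Corank 2; j^3 = -u^3 is a perfect cube, so E-series; the 4-jet and mu = 6 give E_6.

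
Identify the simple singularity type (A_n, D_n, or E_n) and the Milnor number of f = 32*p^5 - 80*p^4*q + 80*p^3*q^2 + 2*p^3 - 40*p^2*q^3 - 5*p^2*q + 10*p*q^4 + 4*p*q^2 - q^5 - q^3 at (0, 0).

The Hessian of f at 0 has rank 0. Corank 2; j^3 = (p - q)^2*(2*p - q) has shape L^2 M (L != M), so D-series; mu = 6 gives D_6.

Type D6, Milnor number mu = 6.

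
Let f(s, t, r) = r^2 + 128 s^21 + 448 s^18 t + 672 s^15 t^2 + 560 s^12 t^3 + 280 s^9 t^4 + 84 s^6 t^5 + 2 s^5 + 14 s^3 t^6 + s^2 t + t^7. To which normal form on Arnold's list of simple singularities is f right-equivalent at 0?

The Hessian of f at 0 has rank 1. Corank 2; j^3 = s^2*t has shape L^2 M (L != M), so D-series; mu = 8 gives D_8.

D_8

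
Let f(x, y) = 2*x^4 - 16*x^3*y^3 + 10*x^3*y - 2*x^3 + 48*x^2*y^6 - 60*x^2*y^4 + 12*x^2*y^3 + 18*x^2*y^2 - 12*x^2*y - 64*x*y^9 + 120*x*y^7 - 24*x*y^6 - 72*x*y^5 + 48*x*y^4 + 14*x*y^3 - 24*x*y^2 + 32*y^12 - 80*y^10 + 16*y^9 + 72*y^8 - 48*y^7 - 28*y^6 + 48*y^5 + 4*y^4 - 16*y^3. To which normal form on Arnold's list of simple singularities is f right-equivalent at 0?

E_7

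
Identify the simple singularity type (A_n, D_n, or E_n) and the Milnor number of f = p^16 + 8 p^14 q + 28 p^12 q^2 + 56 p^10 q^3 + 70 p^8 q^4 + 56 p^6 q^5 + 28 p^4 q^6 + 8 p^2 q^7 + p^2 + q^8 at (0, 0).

Type A_{7}, Milnor number mu = 7.

The Hessian of f at 0 has rank 1. Corank 1: A-series; mu = 7 gives A_7.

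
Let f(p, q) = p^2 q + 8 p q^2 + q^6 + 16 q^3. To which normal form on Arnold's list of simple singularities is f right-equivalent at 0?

D7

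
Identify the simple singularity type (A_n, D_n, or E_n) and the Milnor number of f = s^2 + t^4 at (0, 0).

Type A3, Milnor number mu = 3.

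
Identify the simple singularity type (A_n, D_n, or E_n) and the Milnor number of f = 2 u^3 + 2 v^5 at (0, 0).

Type E_8, Milnor number mu = 8.

The Hessian of f at 0 is [[0, 0], [0, 0]] with rank 0, so corank 2. A Groebner basis of the Jacobian ideal J(f) in C{u,v} is {v^4, u^2}; counting standard monomials gives mu = 8. Corank 2; j^3 = 2*u^3 is a perfect cube, so E-series; the 5-jet and mu = 8 give E_8.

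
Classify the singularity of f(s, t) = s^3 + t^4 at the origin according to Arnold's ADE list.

E_6

The Hessian of f at 0 is [[0, 0], [0, 0]] with rank 0, so corank 2. A Groebner basis of the Jacobian ideal J(f) in C{s,t} is {t^3, s^2}; counting standard monomials gives mu = 6. Corank 2; j^3 = s^3 is a perfect cube, so E-series; the 4-jet and mu = 6 give E_6.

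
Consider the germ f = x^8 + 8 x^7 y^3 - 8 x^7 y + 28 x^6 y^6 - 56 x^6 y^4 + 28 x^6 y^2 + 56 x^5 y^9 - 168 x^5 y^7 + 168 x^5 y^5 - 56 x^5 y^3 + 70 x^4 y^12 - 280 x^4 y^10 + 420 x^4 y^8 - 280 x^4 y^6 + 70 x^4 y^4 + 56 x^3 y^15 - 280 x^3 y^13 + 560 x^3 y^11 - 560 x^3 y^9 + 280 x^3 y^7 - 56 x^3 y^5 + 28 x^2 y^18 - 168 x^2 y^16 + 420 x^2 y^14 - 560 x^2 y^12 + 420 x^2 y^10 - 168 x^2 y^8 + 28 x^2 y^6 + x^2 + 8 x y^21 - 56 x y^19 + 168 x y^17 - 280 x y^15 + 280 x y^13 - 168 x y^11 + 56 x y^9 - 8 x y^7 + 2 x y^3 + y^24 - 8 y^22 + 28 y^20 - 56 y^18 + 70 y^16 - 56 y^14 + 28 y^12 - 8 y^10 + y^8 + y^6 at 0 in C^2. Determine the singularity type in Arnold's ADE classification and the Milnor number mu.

Type A7, Milnor number mu = 7.

The Hessian of f at 0 has rank 1. Corank 1: A-series; mu = 7 gives A_7.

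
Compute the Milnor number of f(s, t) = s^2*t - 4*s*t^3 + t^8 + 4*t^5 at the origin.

9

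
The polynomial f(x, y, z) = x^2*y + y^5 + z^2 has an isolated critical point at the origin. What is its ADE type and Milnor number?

Type D_6, Milnor number mu = 6.

The Hessian of f at 0 has rank 1. Corank 2; j^3 = x^2*y has shape L^2 M (L != M), so D-series; mu = 6 gives D_6.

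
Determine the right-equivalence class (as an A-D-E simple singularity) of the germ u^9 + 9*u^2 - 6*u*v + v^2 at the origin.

A_{8}

The Hessian of f at 0 has rank 1. Corank 1: A-series; mu = 8 gives A_8.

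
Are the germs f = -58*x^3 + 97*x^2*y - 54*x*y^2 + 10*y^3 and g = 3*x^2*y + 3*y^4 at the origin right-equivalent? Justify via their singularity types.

No.

The Hessian of f at 0 has rank 0. Corank 2; j^3 = -(2*x - y)*(29*x^2 - 34*x*y + 10*y^2) splits into three distinct lines over C (the quadratic factor has nonzero discriminant), so D_4. The Hessian of g at 0 has rank 0. Corank 2; j^3 = 3*x^2*y has shape L^2 M (L != M), so D-series; mu = 5 gives D_5. f is D_4 but g is D_5, hence not right-equivalent.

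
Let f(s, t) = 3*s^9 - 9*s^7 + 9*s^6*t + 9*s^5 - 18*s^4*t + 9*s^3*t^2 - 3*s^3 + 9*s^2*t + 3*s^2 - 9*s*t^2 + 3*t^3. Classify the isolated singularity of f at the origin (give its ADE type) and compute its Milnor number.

Type A2, Milnor number mu = 2.

The Hessian of f at 0 has rank 1. Corank 1: A-series; mu = 2 gives A_2.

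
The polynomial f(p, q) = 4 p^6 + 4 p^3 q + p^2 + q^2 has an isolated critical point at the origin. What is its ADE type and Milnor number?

The Hessian of f at 0 has rank 2. Corank 0: nondegenerate Morse point, so A_1.

Type A_1, Milnor number mu = 1.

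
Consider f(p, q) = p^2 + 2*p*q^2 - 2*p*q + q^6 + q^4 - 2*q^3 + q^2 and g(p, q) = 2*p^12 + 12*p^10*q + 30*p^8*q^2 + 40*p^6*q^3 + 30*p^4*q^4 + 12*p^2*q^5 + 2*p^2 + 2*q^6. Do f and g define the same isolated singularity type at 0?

The Hessian of f at 0 has rank 1. Corank 1: A-series; mu = 5 gives A_5. The Hessian of g at 0 has rank 1. Corank 1: A-series; mu = 5 gives A_5. Both have type A_5, hence right-equivalent.

Yes.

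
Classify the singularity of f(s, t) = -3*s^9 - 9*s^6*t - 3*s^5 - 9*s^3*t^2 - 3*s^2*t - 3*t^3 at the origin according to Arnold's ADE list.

The Hessian of f at 0 has rank 0. Corank 2; j^3 = -3*t*(s^2 + t^2) splits into three distinct lines over C (the quadratic factor has nonzero discriminant), so D_4.

D4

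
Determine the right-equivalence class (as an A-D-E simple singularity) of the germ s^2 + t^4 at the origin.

The Hessian of f at 0 is [[2, 0], [0, 0]] with rank 1, so corank 1. A Groebner basis of the Jacobian ideal J(f) in C{s,t} is {t^3, s}; counting standard monomials gives mu = 3. Corank 1: A-series; mu = 3 gives A_3.

A3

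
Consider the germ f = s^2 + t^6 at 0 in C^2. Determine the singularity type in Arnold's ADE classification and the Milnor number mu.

Type A_5, Milnor number mu = 5.

The Hessian of f at 0 is [[2, 0], [0, 0]] with rank 1, so corank 1. A Groebner basis of the Jacobian ideal J(f) in C{s,t} is {t^5, s}; counting standard monomials gives mu = 5. Corank 1: A-series; mu = 5 gives A_5.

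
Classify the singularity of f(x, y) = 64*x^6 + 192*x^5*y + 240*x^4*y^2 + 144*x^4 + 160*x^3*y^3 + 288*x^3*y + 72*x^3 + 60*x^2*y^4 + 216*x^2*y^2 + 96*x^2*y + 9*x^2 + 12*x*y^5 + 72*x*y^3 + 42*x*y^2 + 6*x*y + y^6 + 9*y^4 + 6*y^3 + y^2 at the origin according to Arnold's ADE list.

A5

The Hessian of f at 0 is [[18, 6], [6, 2]] with rank 1, so corank 1. A Groebner basis of the Jacobian ideal J(f) in C{x,y} is {x*y^2 - 18*x*y - 45*x/4 - 29*y^2/4 - 15*y/4, 45*x*y + 27*x + y^3 + 18*y^2 + 9*y, x^2 + x*y + x/4 + y^2/4 + y/12}; counting standard monomials gives mu = 5. Corank 1: A-series; mu = 5 gives A_5.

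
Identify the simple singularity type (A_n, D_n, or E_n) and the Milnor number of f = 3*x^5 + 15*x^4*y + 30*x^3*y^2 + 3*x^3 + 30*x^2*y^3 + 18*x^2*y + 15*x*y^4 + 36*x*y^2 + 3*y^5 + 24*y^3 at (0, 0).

The Hessian of f at 0 is [[0, 0], [0, 0]] with rank 0, so corank 2. A Groebner basis of the Jacobian ideal J(f) in C{x,y} is {y^5, x*y^3 + 7*y^4/4, x^2 + 4*x*y + 4*y^2}; counting standard monomials gives mu = 8. Corank 2; j^3 = 3*(x + 2*y)^3 is a perfect cube, so E-series; the 5-jet and mu = 8 give E_8.

Type E8, Milnor number mu = 8.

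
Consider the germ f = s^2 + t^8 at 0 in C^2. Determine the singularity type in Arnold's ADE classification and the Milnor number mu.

Type A_7, Milnor number mu = 7.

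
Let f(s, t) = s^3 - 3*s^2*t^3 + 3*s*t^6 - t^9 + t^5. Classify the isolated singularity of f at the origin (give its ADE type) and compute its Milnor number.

Type E_{8}, Milnor number mu = 8.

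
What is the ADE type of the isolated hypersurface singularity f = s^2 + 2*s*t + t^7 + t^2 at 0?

A_{6}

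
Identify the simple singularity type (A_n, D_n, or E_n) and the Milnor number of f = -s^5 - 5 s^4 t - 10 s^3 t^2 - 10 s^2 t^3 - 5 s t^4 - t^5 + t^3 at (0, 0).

Type E8, Milnor number mu = 8.

The Hessian of f at 0 has rank 0. Corank 2; j^3 = t^3 is a perfect cube, so E-series; the 5-jet and mu = 8 give E_8.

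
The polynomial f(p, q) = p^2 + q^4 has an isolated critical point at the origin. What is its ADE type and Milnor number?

Type A_3, Milnor number mu = 3.

The Hessian of f at 0 is [[2, 0], [0, 0]] with rank 1, so corank 1. A Groebner basis of the Jacobian ideal J(f) in C{p,q} is {q^3, p}; counting standard monomials gives mu = 3. Corank 1: A-series; mu = 3 gives A_3.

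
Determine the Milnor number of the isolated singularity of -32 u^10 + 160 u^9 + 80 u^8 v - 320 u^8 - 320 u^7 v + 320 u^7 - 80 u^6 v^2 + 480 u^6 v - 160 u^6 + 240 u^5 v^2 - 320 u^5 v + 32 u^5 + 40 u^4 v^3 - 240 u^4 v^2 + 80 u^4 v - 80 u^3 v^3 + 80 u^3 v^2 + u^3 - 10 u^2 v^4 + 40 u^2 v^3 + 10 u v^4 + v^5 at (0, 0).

8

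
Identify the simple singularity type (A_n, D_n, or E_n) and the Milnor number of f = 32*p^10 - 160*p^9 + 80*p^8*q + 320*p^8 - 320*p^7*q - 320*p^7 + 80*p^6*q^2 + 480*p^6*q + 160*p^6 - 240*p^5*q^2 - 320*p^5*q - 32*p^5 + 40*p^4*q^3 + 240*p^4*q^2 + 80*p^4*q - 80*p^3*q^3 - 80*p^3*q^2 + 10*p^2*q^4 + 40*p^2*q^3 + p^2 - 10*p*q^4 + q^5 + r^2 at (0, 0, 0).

The Hessian of f at 0 has rank 2. Corank 1: A-series; mu = 4 gives A_4.

Type A_4, Milnor number mu = 4.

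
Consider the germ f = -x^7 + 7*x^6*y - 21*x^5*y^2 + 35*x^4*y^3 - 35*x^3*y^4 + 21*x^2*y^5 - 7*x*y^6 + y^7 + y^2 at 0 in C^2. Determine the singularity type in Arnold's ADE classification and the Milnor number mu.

Type A6, Milnor number mu = 6.

The Hessian of f at 0 has rank 1. Corank 1: A-series; mu = 6 gives A_6.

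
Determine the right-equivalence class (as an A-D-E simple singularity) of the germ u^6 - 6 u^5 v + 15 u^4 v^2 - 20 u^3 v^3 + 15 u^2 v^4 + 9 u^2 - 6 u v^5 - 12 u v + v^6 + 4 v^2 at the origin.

A5

The Hessian of f at 0 is [[18, -12], [-12, 8]] with rank 1, so corank 1. A Groebner basis of the Jacobian ideal J(f) in C{u,v} is {v^5, u - 2*v/3}; counting standard monomials gives mu = 5. Corank 1: A-series; mu = 5 gives A_5.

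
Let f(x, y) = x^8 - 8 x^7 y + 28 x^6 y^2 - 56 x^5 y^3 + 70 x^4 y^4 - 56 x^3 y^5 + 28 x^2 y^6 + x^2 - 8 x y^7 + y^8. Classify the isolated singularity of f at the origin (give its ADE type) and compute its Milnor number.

Type A_{7}, Milnor number mu = 7.

The Hessian of f at 0 has rank 1. Corank 1: A-series; mu = 7 gives A_7.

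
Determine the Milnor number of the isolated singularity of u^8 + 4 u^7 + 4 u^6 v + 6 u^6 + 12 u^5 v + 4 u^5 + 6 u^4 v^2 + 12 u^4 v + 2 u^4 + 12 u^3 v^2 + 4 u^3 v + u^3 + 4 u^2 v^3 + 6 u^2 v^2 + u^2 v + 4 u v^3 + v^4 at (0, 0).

5

The Hessian of f at 0 has rank 0. Corank 2; j^3 = u^2*(u + v) has shape L^2 M (L != M), so D-series; mu = 5 gives D_5.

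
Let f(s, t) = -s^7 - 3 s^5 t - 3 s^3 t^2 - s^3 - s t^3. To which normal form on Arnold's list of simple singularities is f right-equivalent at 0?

The Hessian of f at 0 is [[0, 0], [0, 0]] with rank 0, so corank 2. A Groebner basis of the Jacobian ideal J(f) in C{s,t} is {s^3, s*t^2, 3*s^2 + t^3}; counting standard monomials gives mu = 7. Corank 2; j^3 = -s^3 is a perfect cube, so E-series; the 4-jet and mu = 7 give E_7.

E_{7}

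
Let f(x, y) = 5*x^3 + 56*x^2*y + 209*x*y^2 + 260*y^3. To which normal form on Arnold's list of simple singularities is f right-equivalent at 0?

D_{4}

The Hessian of f at 0 has rank 0. Corank 2; j^3 = (x + 4*y)*(5*x^2 + 36*x*y + 65*y^2) splits into three distinct lines over C (the quadratic factor has nonzero discriminant), so D_4.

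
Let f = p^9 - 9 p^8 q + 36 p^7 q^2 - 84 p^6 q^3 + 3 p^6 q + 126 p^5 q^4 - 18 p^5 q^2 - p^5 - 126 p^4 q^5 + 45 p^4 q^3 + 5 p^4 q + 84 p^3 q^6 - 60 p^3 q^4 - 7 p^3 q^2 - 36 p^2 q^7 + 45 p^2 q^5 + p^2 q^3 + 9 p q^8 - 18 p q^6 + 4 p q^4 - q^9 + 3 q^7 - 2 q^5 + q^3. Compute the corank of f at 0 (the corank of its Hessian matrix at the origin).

The Hessian at 0 is [[0, 0], [0, 0]] of rank 0; hence corank 2.

2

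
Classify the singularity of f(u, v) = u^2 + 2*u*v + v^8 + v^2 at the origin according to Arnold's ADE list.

The Hessian of f at 0 has rank 1. Corank 1: A-series; mu = 7 gives A_7.

A_{7}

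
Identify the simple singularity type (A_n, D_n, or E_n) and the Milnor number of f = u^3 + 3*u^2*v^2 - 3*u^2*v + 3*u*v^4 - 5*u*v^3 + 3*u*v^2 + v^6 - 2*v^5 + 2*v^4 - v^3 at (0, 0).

The Hessian of f at 0 has rank 0. Corank 2; j^3 = (u - v)^3 is a perfect cube, so E-series; the 4-jet and mu = 7 give E_7.

Type E_{7}, Milnor number mu = 7.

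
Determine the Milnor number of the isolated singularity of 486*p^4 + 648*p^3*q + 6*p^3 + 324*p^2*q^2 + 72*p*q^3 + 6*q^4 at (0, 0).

6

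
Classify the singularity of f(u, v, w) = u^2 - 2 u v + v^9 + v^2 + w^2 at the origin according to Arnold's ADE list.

The Hessian of f at 0 is [[2, -2, 0], [-2, 2, 0], [0, 0, 2]] with rank 2, so corank 1. A Groebner basis of the Jacobian ideal J(f) in C{u,v,w} is {v^8, u - v, w}; counting standard monomials gives mu = 8. Corank 1: A-series; mu = 8 gives A_8.

A8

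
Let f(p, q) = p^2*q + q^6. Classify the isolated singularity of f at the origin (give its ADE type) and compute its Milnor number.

The Hessian of f at 0 is [[0, 0], [0, 0]] with rank 0, so corank 2. A Groebner basis of the Jacobian ideal J(f) in C{p,q} is {p^2/6 + q^5, p^3, p*q}; counting standard monomials gives mu = 7. Corank 2; j^3 = p^2*q has shape L^2 M (L != M), so D-series; mu = 7 gives D_7.

Type D_7, Milnor number mu = 7.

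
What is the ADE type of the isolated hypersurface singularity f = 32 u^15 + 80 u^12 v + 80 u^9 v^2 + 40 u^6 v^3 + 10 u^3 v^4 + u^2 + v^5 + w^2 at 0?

A_4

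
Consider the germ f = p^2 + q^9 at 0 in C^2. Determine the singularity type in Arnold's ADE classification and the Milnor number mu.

Type A8, Milnor number mu = 8.

The Hessian of f at 0 is [[2, 0], [0, 0]] with rank 1, so corank 1. A Groebner basis of the Jacobian ideal J(f) in C{p,q} is {q^8, p}; counting standard monomials gives mu = 8. Corank 1: A-series; mu = 8 gives A_8.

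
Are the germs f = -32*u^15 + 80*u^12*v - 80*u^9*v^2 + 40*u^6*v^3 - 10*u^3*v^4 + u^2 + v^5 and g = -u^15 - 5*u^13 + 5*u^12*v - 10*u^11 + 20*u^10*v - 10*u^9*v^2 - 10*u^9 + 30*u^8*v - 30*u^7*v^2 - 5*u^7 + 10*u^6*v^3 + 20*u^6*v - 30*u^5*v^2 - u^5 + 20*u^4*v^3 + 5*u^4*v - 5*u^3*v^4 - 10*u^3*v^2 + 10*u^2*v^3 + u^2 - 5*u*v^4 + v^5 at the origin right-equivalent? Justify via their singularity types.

The Hessian of f at 0 is [[2, 0], [0, 0]] with rank 1, so corank 1. A Groebner basis of the Jacobian ideal J(f) in C{u,v} is {v^4, u}; counting standard monomials gives mu = 4. Corank 1: A-series; mu = 4 gives A_4. The Hessian of g at 0 is [[2, 0], [0, 0]] with rank 1, so corank 1. A Groebner basis of the Jacobian ideal J(g) in C{u,v} is {v^4, u}; counting standard monomials gives mu = 4. Corank 1: A-series; mu = 4 gives A_4. Both have type A_4, hence right-equivalent.

Yes.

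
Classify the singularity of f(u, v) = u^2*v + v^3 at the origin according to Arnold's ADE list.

D_{4}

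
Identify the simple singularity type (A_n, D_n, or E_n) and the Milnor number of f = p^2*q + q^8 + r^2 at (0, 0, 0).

The Hessian of f at 0 has rank 1. Corank 2; j^3 = p^2*q has shape L^2 M (L != M), so D-series; mu = 9 gives D_9.

Type D_9, Milnor number mu = 9.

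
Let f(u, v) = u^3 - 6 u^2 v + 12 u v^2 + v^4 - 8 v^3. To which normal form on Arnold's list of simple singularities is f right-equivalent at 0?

The Hessian of f at 0 is [[0, 0], [0, 0]] with rank 0, so corank 2. A Groebner basis of the Jacobian ideal J(f) in C{u,v} is {v^3, u^2 - 4*u*v + 4*v^2}; counting standard monomials gives mu = 6. Corank 2; j^3 = (u - 2*v)^3 is a perfect cube, so E-series; the 4-jet and mu = 6 give E_6.

E6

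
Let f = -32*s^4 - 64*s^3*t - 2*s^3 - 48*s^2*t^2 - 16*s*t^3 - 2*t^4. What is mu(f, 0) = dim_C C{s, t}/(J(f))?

The Hessian of f at 0 is [[0, 0], [0, 0]] with rank 0, so corank 2. A Groebner basis of the Jacobian ideal J(f) in C{s,t} is {t^4, s*t^2 + t^3/6, s^2}; counting standard monomials gives mu = 6. Corank 2; j^3 = -2*s^3 is a perfect cube, so E-series; the 4-jet and mu = 6 give E_6.

6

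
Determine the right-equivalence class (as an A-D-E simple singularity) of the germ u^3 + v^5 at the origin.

E_8

The Hessian of f at 0 has rank 0. Corank 2; j^3 = u^3 is a perfect cube, so E-series; the 5-jet and mu = 8 give E_8.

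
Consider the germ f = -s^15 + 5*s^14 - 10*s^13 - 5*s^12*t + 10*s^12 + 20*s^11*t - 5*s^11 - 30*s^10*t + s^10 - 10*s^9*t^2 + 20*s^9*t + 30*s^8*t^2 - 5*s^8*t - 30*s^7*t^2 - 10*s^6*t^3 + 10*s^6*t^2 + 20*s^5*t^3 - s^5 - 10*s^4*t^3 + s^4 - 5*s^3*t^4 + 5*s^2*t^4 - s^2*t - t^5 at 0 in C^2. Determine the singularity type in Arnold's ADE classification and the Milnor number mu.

Type D_6, Milnor number mu = 6.

The Hessian of f at 0 is [[0, 0], [0, 0]] with rank 0, so corank 2. A Groebner basis of the Jacobian ideal J(f) in C{s,t} is {s^2/5 + t^4, s^3, s*t}; counting standard monomials gives mu = 6. Corank 2; j^3 = -s^2*t has shape L^2 M (L != M), so D-series; mu = 6 gives D_6.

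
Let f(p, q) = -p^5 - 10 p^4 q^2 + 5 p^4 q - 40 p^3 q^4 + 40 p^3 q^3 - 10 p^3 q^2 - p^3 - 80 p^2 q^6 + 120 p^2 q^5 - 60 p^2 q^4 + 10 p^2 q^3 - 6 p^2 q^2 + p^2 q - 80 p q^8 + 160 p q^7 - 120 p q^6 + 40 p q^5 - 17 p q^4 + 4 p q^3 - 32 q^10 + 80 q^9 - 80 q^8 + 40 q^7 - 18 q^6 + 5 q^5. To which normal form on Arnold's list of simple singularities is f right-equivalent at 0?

D_{6}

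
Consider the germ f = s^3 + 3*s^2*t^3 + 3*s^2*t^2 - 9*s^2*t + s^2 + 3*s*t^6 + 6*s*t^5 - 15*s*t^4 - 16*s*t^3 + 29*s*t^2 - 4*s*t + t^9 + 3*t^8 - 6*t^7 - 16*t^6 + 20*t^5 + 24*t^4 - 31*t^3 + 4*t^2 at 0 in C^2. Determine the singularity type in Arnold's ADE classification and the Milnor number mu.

Type A_2, Milnor number mu = 2.

The Hessian of f at 0 has rank 1. Corank 1: A-series; mu = 2 gives A_2.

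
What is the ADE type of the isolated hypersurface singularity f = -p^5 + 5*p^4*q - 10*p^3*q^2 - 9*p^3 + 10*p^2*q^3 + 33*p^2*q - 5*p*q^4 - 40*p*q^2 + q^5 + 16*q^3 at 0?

D6

The Hessian of f at 0 is [[0, 0], [0, 0]] with rank 0, so corank 2. A Groebner basis of the Jacobian ideal J(f) in C{p,q} is {-243*p*q/5 + q^4 + 324*q^2/5, p*q^2 - 4*q^3/3, p^2 - 7*p*q/3 + 4*q^2/3}; counting standard monomials gives mu = 6. Corank 2; j^3 = -(p - q)*(3*p - 4*q)^2 has shape L^2 M (L != M), so D-series; mu = 6 gives D_6.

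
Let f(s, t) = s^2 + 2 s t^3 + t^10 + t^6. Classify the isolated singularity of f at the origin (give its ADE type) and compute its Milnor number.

Type A9, Milnor number mu = 9.

The Hessian of f at 0 has rank 1. Corank 1: A-series; mu = 9 gives A_9.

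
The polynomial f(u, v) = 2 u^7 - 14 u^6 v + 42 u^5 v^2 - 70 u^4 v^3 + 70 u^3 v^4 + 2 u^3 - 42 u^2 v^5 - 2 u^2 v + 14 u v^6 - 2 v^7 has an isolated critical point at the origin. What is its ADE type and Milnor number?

Type D_8, Milnor number mu = 8.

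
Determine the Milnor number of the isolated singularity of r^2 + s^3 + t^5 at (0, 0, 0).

The Hessian of f at 0 has rank 1. Corank 2; j^3 = s^3 is a perfect cube, so E-series; the 5-jet and mu = 8 give E_8.

8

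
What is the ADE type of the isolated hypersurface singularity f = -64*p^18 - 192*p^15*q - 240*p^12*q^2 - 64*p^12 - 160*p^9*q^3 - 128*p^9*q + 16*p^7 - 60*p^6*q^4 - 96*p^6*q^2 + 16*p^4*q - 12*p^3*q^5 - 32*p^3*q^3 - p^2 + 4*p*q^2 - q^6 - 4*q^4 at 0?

The Hessian of f at 0 is [[-2, 0], [0, 0]] with rank 1, so corank 1. A Groebner basis of the Jacobian ideal J(f) in C{p,q} is {p^3, p^2*q, -p/2 + q^2}; counting standard monomials gives mu = 5. Corank 1: A-series; mu = 5 gives A_5.

A5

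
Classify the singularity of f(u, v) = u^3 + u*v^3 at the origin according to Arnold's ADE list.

E_{7}

The Hessian of f at 0 has rank 0. Corank 2; j^3 = u^3 is a perfect cube, so E-series; the 4-jet and mu = 7 give E_7.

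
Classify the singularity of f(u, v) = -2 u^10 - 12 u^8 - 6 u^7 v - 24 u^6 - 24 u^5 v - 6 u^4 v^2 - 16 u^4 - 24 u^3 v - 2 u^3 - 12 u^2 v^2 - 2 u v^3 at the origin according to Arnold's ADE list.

E7

The Hessian of f at 0 is [[0, 0], [0, 0]] with rank 0, so corank 2. A Groebner basis of the Jacobian ideal J(f) in C{u,v} is {3*u^2/4 + v^4 + v^3/4, u^3, u^2*v - u^2/4 - v^3/12, u^2 + u*v^2 + v^3/3}; counting standard monomials gives mu = 7. Corank 2; j^3 = -2*u^3 is a perfect cube, so E-series; the 4-jet and mu = 7 give E_7.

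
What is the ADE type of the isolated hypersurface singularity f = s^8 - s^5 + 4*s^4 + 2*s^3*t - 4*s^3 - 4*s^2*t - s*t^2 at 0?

The Hessian of f at 0 has rank 0. Corank 2; j^3 = -s*(2*s + t)^2 has shape L^2 M (L != M), so D-series; mu = 9 gives D_9.

D9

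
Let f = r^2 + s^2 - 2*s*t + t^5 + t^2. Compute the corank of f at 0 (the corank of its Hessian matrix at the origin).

1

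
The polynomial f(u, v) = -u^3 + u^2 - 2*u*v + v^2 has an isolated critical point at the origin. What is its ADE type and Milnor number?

The Hessian of f at 0 is [[2, -2], [-2, 2]] with rank 1, so corank 1. A Groebner basis of the Jacobian ideal J(f) in C{u,v} is {v^2, u - v}; counting standard monomials gives mu = 2. Corank 1: A-series; mu = 2 gives A_2.

Type A2, Milnor number mu = 2.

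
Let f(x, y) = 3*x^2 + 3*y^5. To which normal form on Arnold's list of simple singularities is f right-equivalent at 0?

A4

The Hessian of f at 0 has rank 1. Corank 1: A-series; mu = 4 gives A_4.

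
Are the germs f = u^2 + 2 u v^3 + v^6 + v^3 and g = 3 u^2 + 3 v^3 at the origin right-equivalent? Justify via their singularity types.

The Hessian of f at 0 is [[2, 0], [0, 0]] with rank 1, so corank 1. A Groebner basis of the Jacobian ideal J(f) in C{u,v} is {v^2, u}; counting standard monomials gives mu = 2. Corank 1: A-series; mu = 2 gives A_2. The Hessian of g at 0 is [[6, 0], [0, 0]] with rank 1, so corank 1. A Groebner basis of the Jacobian ideal J(g) in C{u,v} is {v^2, u}; counting standard monomials gives mu = 2. Corank 1: A-series; mu = 2 gives A_2. Both have type A_2, hence right-equivalent.

Yes.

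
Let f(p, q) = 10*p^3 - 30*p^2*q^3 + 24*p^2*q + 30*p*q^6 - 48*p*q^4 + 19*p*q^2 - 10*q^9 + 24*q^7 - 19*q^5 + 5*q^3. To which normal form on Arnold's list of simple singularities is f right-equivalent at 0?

The Hessian of f at 0 is [[0, 0], [0, 0]] with rank 0, so corank 2. A Groebner basis of the Jacobian ideal J(f) in C{p,q} is {q^3, p^2 - q^2/6, p*q + q^2/2}; counting standard monomials gives mu = 4. Corank 2; j^3 = (p + q)*(10*p^2 + 14*p*q + 5*q^2) splits into three distinct lines over C (the quadratic factor has nonzero discriminant), so D_4.

D4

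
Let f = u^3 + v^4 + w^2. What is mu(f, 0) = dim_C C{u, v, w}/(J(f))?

The Hessian of f at 0 is [[0, 0, 0], [0, 0, 0], [0, 0, 2]] with rank 1, so corank 2. A Groebner basis of the Jacobian ideal J(f) in C{u,v,w} is {v^3, u^2, w}; counting standard monomials gives mu = 6. Corank 2; j^3 = u^3 is a perfect cube, so E-series; the 4-jet and mu = 6 give E_6.

6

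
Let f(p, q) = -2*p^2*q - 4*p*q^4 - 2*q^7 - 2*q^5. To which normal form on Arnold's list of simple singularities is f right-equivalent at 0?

D6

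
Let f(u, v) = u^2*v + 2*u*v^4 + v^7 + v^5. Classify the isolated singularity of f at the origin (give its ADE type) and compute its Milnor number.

Type D_6, Milnor number mu = 6.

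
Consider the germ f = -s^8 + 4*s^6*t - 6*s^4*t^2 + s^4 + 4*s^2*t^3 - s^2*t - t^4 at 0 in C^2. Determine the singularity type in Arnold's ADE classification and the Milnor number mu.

Type D5, Milnor number mu = 5.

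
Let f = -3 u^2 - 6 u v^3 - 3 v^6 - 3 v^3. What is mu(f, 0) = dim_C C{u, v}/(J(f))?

2

The Hessian of f at 0 has rank 1. Corank 1: A-series; mu = 2 gives A_2.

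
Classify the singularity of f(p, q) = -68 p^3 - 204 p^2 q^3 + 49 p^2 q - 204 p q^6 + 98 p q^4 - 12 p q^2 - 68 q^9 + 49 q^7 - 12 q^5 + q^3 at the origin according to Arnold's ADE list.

The Hessian of f at 0 has rank 0. Corank 2; j^3 = -(4*p - q)*(17*p^2 - 8*p*q + q^2) splits into three distinct lines over C (the quadratic factor has nonzero discriminant), so D_4.

D4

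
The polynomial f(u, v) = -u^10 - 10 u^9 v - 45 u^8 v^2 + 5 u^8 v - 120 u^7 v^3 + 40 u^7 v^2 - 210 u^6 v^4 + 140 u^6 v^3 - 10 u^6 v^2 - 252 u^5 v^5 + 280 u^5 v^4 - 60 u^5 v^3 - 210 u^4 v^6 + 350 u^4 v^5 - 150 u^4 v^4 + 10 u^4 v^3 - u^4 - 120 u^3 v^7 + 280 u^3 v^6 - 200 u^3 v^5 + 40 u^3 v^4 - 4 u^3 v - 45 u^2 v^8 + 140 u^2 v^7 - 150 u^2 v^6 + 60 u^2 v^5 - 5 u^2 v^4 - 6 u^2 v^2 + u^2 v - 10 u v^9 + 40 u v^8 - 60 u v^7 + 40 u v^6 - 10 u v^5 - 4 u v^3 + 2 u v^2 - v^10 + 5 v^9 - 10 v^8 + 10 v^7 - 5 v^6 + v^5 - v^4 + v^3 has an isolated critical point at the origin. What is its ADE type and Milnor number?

Type D_{6}, Milnor number mu = 6.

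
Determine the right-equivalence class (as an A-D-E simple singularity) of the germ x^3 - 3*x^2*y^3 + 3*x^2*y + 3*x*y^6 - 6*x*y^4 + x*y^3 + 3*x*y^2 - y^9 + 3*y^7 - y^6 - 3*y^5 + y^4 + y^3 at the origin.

E7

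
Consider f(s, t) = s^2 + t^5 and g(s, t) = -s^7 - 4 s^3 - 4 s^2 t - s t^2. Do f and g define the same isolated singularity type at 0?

The Hessian of f at 0 has rank 1. Corank 1: A-series; mu = 4 gives A_4. The Hessian of g at 0 has rank 0. Corank 2; j^3 = -s*(2*s + t)^2 has shape L^2 M (L != M), so D-series; mu = 8 gives D_8. f is A_4 but g is D_8, hence not right-equivalent.

No.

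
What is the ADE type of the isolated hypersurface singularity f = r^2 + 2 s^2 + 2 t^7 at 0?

A_{6}

The Hessian of f at 0 has rank 2. Corank 1: A-series; mu = 6 gives A_6.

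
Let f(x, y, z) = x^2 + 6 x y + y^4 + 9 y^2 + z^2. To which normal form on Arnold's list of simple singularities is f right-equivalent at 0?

A3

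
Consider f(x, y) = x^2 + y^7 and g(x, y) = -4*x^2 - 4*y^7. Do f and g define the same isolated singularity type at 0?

The Hessian of f at 0 has rank 1. Corank 1: A-series; mu = 6 gives A_6. The Hessian of g at 0 has rank 1. Corank 1: A-series; mu = 6 gives A_6. Both have type A_6, hence right-equivalent.

Yes.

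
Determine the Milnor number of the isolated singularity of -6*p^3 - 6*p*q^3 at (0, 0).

The Hessian of f at 0 has rank 0. Corank 2; j^3 = -6*p^3 is a perfect cube, so E-series; the 4-jet and mu = 7 give E_7.

7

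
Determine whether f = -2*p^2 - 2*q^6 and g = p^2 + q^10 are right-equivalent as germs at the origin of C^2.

The Hessian of f at 0 is [[-4, 0], [0, 0]] with rank 1, so corank 1. A Groebner basis of the Jacobian ideal J(f) in C{p,q} is {q^5, p}; counting standard monomials gives mu = 5. Corank 1: A-series; mu = 5 gives A_5. The Hessian of g at 0 is [[2, 0], [0, 0]] with rank 1, so corank 1. A Groebner basis of the Jacobian ideal J(g) in C{p,q} is {q^9, p}; counting standard monomials gives mu = 9. Corank 1: A-series; mu = 9 gives A_9. f is A_5 but g is A_9, hence not right-equivalent.

No.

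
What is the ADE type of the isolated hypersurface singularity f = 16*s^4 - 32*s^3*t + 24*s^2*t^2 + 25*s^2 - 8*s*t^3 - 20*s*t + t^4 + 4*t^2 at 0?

The Hessian of f at 0 is [[50, -20], [-20, 8]] with rank 1, so corank 1. A Groebner basis of the Jacobian ideal J(f) in C{s,t} is {t^3, s - 2*t/5}; counting standard monomials gives mu = 3. Corank 1: A-series; mu = 3 gives A_3.

A_3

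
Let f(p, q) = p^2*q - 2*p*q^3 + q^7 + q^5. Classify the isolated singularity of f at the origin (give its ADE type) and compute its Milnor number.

Type D8, Milnor number mu = 8.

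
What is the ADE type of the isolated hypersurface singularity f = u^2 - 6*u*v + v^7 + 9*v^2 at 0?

The Hessian of f at 0 is [[2, -6], [-6, 18]] with rank 1, so corank 1. A Groebner basis of the Jacobian ideal J(f) in C{u,v} is {v^6, u - 3*v}; counting standard monomials gives mu = 6. Corank 1: A-series; mu = 6 gives A_6.

A_{6}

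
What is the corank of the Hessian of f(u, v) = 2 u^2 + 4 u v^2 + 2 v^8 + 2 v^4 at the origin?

1

The Hessian at 0 is [[4, 0], [0, 0]] of rank 1; hence corank 1.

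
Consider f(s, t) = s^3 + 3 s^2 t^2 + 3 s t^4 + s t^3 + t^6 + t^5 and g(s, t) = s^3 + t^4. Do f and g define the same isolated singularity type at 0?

No.

The Hessian of f at 0 has rank 0. Corank 2; j^3 = s^3 is a perfect cube, so E-series; the 4-jet and mu = 7 give E_7. The Hessian of g at 0 has rank 0. Corank 2; j^3 = s^3 is a perfect cube, so E-series; the 4-jet and mu = 6 give E_6. f is E_7 but g is E_6, hence not right-equivalent.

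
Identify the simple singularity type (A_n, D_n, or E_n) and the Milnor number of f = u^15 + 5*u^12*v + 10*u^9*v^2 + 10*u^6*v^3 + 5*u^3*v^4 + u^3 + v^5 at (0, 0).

Type E_8, Milnor number mu = 8.

The Hessian of f at 0 has rank 0. Corank 2; j^3 = u^3 is a perfect cube, so E-series; the 5-jet and mu = 8 give E_8.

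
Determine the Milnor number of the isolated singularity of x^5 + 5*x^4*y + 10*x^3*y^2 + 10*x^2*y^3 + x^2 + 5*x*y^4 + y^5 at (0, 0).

4

The Hessian of f at 0 is [[2, 0], [0, 0]] with rank 1, so corank 1. A Groebner basis of the Jacobian ideal J(f) in C{x,y} is {y^4, x}; counting standard monomials gives mu = 4. Corank 1: A-series; mu = 4 gives A_4.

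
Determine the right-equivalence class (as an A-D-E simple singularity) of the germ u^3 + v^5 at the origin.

E8

The Hessian of f at 0 has rank 0. Corank 2; j^3 = u^3 is a perfect cube, so E-series; the 5-jet and mu = 8 give E_8.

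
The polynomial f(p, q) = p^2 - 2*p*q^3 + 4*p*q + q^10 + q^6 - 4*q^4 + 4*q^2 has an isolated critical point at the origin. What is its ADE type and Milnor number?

Type A9, Milnor number mu = 9.

The Hessian of f at 0 has rank 1. Corank 1: A-series; mu = 9 gives A_9.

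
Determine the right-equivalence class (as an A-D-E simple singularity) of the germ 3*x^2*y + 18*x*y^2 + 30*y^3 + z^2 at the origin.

The Hessian of f at 0 has rank 1. Corank 2; j^3 = 3*y*(x^2 + 6*x*y + 10*y^2) splits into three distinct lines over C (the quadratic factor has nonzero discriminant), so D_4.

D_4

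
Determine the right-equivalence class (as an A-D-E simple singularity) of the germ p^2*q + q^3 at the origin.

D_4

The Hessian of f at 0 is [[0, 0], [0, 0]] with rank 0, so corank 2. A Groebner basis of the Jacobian ideal J(f) in C{p,q} is {q^3, p^2 + 3*q^2, p*q}; counting standard monomials gives mu = 4. Corank 2; j^3 = q*(p^2 + q^2) splits into three distinct lines over C (the quadratic factor has nonzero discriminant), so D_4.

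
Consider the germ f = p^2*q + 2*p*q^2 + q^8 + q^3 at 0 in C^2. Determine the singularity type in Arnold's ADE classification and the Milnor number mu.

Type D9, Milnor number mu = 9.

The Hessian of f at 0 has rank 0. Corank 2; j^3 = q*(p + q)^2 has shape L^2 M (L != M), so D-series; mu = 9 gives D_9.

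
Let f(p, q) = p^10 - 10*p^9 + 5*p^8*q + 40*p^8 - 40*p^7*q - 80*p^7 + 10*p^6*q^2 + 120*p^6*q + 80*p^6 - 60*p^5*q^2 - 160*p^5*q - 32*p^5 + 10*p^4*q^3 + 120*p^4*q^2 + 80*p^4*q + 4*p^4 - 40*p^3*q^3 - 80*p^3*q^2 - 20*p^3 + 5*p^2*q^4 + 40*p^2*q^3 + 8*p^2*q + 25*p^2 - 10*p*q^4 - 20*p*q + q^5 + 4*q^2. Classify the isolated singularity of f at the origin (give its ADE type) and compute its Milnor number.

Type A4, Milnor number mu = 4.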